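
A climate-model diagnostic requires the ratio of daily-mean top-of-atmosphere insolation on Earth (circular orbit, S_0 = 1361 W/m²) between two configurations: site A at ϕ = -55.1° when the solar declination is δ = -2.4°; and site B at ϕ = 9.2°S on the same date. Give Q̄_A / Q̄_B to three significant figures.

Q̄_A / Q̄_B ≈ 0.629

— Configuration A (ϕ=-55.1°):
cos h₀ = −tan(-55.1°) tan(-2.400°) = -0.0601, h₀ = 1.6309 rad.
Bracket: h₀ sin ϕ sin δ + cos ϕ cos δ sin h₀ = 1.6309×-0.82015×-0.04188 + 0.57215×0.99912×0.99819 = 0.056018 + 0.570612 = 0.626630.
Q̄ = (S_0/π) × [bracket] = (1361/π) × 0.626630 = 271.47 W/m².
— Configuration B (ϕ=-9.2°):
cos h₀ = −tan(-9.2°) tan(-2.400°) = -0.0068, h₀ = 1.5776 rad.
Bracket: h₀ sin ϕ sin δ + cos ϕ cos δ sin h₀ = 1.5776×-0.15988×-0.04188 + 0.98714×0.99912×0.99998 = 0.010563 + 0.986252 = 0.996815.
Q̄ = (S_0/π) × [bracket] = (1361/π) × 0.996815 = 431.84 W/m².
Ratio Q̄_A / Q̄_B = 271.47 / 431.84 = 0.6286.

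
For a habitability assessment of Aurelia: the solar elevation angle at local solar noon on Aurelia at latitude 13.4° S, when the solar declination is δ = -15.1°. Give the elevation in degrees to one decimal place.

At local noon the hour angle is zero, so the zenith angle equals |φ − δ| = |-13.4° − (-15.100°)| = 1.700°.
Elevation = 90° − 1.700° = 88.3°.

88.3°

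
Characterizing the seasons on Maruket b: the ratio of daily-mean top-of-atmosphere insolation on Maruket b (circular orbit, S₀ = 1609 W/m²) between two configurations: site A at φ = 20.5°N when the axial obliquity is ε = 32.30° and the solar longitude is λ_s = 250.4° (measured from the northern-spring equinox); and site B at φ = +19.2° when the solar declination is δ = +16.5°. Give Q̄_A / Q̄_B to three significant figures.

— Configuration A (φ=+20.5°):
Solar declination: sin δ = sin ε · sin λ_s = sin 32.30° × sin 250.4° = -0.50339, so δ = -30.225°.
cos H₀ = −tan(+20.5°) tan(-30.225°) = 0.2178, H₀ = 1.3512 rad.
Bracket: H₀ sin φ sin δ + cos φ cos δ sin H₀ = 1.3512×0.35021×-0.50339 + 0.93667×0.86406×0.97599 = -0.238206 + 0.789907 = 0.551701.
Q̄ = (S₀/π) × [bracket] = (1609/π) × 0.551701 = 282.56 W/m².
— Configuration B (φ=+19.2°):
cos H₀ = −tan(+19.2°) tan(+16.500°) = -0.1032, H₀ = 1.6741 rad.
Bracket: H₀ sin φ sin δ + cos φ cos δ sin H₀ = 1.6741×0.32887×0.28402 + 0.94438×0.95882×0.99467 = 0.156370 + 0.900664 = 1.057034.
Q̄ = (S₀/π) × [bracket] = (1609/π) × 1.057034 = 541.37 W/m².
Ratio Q̄_A / Q̄_B = 282.56 / 541.37 = 0.5219.

Q̄_A / Q̄_B ≈ 0.522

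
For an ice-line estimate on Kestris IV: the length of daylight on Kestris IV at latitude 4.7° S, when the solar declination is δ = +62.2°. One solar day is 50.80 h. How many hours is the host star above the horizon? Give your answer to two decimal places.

cos h₀ = −tan ϕ · tan δ = −tan(-4.7°) × tan(+62.200°) = 0.1559, so h₀ = 1.4142 rad = 81.03°.
Daylight = 2h₀/(2π) × 50.80 h = (1.4142/π) × 50.80 = 22.87 h.

22.87 h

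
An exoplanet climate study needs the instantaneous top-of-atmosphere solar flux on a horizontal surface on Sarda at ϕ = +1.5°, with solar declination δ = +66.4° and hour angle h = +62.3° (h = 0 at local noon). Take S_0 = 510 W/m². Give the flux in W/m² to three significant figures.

cos θ_z = sin ϕ sin δ + cos ϕ cos δ cos h = 0.023988 + 0.186035 = 0.210023.
Flux = S_0 · cos θ_z = 510 × 0.210023 = 107.1 W/m².

107 W/m²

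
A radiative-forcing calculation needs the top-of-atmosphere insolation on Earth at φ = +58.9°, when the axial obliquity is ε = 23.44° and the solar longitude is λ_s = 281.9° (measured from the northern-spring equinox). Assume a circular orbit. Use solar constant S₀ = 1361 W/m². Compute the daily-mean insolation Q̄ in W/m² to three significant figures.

Solar declination: sin δ = sin ε · sin λ_s = sin 23.44° × sin 281.9° = -0.38924, so δ = -22.907°.
cos H₀ = −tan(+58.9°) tan(-22.907°) = 0.7005, H₀ = 0.7947 rad.
Bracket: H₀ sin φ sin δ + cos φ cos δ sin H₀ = 0.7947×0.85627×-0.38924 + 0.51653×0.92114×0.71366 = -0.264869 + 0.339557 = 0.074688.
Q̄ = (S₀/π) × [bracket] = (1361/π) × 0.074688 = 32.36 W/m².

Q̄ ≈ 32.4 W/m²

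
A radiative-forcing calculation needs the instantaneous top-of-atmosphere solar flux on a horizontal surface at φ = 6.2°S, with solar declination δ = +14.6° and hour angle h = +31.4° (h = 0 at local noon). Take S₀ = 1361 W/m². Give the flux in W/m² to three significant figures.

1.08e+03 W/m²

cos θ_z = sin φ sin δ + cos φ cos δ cos h = -0.027223 + 0.821158 = 0.793935.
Flux = S₀ · cos θ_z = 1361 × 0.793935 = 1081 W/m².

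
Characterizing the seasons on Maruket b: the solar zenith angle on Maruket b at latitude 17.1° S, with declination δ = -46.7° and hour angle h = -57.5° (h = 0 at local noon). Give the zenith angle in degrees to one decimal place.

cos θ_z = sin φ sin δ + cos φ cos δ cos h = 0.213995 + 0.352200 = 0.566195.
θ_z = arccos(0.566195) = 55.5°.

θ_z = 55.5°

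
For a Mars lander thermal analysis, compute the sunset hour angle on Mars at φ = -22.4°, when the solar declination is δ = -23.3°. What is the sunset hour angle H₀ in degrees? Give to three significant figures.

H₀ = 100°

cos H₀ = −tan φ · tan δ = −tan(-22.4°) × tan(-23.300°) = -0.1775, so H₀ = 1.7493 rad = 100.22°.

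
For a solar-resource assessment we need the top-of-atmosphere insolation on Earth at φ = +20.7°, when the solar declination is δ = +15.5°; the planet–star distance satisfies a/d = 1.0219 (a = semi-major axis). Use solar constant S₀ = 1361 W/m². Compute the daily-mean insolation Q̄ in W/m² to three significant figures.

cos H₀ = −tan(+20.7°) tan(+15.500°) = -0.1048, H₀ = 1.6758 rad.
Bracket: H₀ sin φ sin δ + cos φ cos δ sin H₀ = 1.6758×0.35347×0.26724 + 0.93544×0.96363×0.99449 = 0.158298 + 0.896451 = 1.054749.
Inverse-square distance factor (a/d)² = 1.0219² = 1.044280.
Q̄ = (S₀/π) × 1.044280 × [bracket] = (1361/π) × 1.044280 × 1.054749 = 477.2 W/m².

Q̄ ≈ 477 W/m²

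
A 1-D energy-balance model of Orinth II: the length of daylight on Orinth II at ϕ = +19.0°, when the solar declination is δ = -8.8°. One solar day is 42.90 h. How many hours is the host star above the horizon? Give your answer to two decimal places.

20.72 h

cos h₀ = −tan ϕ · tan δ = −tan(+19.0°) × tan(-8.800°) = 0.0533, so h₀ = 1.5175 rad = 86.94°.
Daylight = 2h₀/(2π) × 42.90 h = (1.5175/π) × 42.90 = 20.72 h.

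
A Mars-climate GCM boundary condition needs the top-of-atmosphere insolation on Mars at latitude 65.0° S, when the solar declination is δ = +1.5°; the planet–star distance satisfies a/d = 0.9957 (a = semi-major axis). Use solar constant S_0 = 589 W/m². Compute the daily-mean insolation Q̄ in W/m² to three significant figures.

cos h₀ = −tan(-65.0°) tan(+1.500°) = 0.0562, h₀ = 1.5146 rad.
Bracket: h₀ sin ϕ sin δ + cos ϕ cos δ sin h₀ = 1.5146×-0.90631×0.02618 + 0.42262×0.99966×0.99842 = -0.035937 + 0.421809 = 0.385872.
Inverse-square distance factor (a/d)² = 0.9957² = 0.991418.
Q̄ = (S_0/π) × 0.991418 × [bracket] = (589/π) × 0.991418 × 0.385872 = 71.72 W/m².

Q̄ ≈ 71.7 W/m²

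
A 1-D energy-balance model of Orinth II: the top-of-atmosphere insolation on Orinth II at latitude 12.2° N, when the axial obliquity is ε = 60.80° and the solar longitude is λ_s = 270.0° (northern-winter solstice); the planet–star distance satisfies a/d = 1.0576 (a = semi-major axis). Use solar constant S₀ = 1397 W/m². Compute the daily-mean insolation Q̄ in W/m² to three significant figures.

Solar declination: sin δ = sin ε · sin λ_s = sin 60.80° × sin 270.0° = -0.87292, so δ = -60.800°.
cos H₀ = −tan(+12.2°) tan(-60.800°) = 0.3869, H₀ = 1.1736 rad.
Bracket: H₀ sin φ sin δ + cos φ cos δ sin H₀ = 1.1736×0.21132×-0.87292 + 0.97742×0.48786×0.92214 = -0.216489 + 0.439717 = 0.223228.
Inverse-square distance factor (a/d)² = 1.0576² = 1.118518.
Q̄ = (S₀/π) × 1.118518 × [bracket] = (1397/π) × 1.118518 × 0.223228 = 111.0 W/m².

Q̄ ≈ 111 W/m²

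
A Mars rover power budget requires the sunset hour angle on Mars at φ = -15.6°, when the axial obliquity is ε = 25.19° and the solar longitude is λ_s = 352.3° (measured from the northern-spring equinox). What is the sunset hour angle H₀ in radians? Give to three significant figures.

H₀ = 1.59 rad

Solar declination: sin δ = sin ε · sin λ_s = sin 25.19° × sin 352.3° = -0.05703, so δ = -3.269°.
cos H₀ = −tan φ · tan δ = −tan(-15.6°) × tan(-3.269°) = -0.0159, so H₀ = 1.5867 rad = 90.91°.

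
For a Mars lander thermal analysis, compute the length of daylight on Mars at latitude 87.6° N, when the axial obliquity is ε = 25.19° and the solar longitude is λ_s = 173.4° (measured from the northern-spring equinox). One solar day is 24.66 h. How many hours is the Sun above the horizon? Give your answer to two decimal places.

24.66 h

Solar declination: sin δ = sin ε · sin λ_s = sin 25.19° × sin 173.4° = 0.04892, so δ = +2.804°.
Sunrise equation: cos H₀ = −tan φ · tan δ = -1.1686 ≤ −1, so the Sun never sets (polar day) and H₀ = π.
Daylight = 2H₀/(2π) × 24.66 h = (3.1416/π) × 24.66 = 24.66 h.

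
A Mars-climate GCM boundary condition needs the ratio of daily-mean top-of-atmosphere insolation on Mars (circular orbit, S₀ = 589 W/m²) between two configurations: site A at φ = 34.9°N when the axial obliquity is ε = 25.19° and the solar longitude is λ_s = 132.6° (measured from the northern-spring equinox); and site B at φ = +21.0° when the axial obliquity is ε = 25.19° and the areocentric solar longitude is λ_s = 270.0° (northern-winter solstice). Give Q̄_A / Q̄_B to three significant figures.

Q̄_A / Q̄_B ≈ 1.75

— Configuration A (φ=+34.9°):
Solar declination: sin δ = sin ε · sin λ_s = sin 25.19° × sin 132.6° = 0.31330, so δ = +18.258°.
cos H₀ = −tan(+34.9°) tan(+18.258°) = -0.2301, H₀ = 1.8030 rad.
Bracket: H₀ sin φ sin δ + cos φ cos δ sin H₀ = 1.8030×0.57215×0.31330 + 0.82015×0.94965×0.97316 = 0.323196 + 0.757951 = 1.081147.
Q̄ = (S₀/π) × [bracket] = (589/π) × 1.081147 = 202.70 W/m².
— Configuration B (φ=+21.0°):
sin δ = sin 25.19° × sin 270.0° = -0.42562, so δ = -25.190°.
cos H₀ = −tan(+21.0°) tan(-25.190°) = 0.1806, H₀ = 1.3892 rad.
Bracket: H₀ sin φ sin δ + cos φ cos δ sin H₀ = 1.3892×0.35837×-0.42562 + 0.93358×0.90490×0.98357 = -0.211894 + 0.830917 = 0.619023.
Q̄ = (S₀/π) × [bracket] = (589/π) × 0.619023 = 116.06 W/m².
Ratio Q̄_A / Q̄_B = 202.70 / 116.06 = 1.747.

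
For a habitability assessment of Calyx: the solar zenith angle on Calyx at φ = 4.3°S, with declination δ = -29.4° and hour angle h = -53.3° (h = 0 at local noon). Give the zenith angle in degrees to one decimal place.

θ_z = 56.2°

cos θ_z = sin φ sin δ + cos φ cos δ cos h = 0.036807 + 0.519194 = 0.556001.
θ_z = arccos(0.556001) = 56.2°.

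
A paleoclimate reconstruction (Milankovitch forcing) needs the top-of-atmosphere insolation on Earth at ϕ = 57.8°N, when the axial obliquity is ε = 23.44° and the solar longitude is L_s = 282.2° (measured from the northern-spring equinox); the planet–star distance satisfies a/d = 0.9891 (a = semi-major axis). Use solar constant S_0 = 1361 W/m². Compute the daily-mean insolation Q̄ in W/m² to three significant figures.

Q̄ ≈ 37.8 W/m²

Solar declination: sin δ = sin ε · sin L_s = sin 23.44° × sin 282.2° = -0.38880, so δ = -22.880°.
cos h₀ = −tan(+57.8°) tan(-22.880°) = 0.6701, h₀ = 0.8364 rad.
Bracket: h₀ sin ϕ sin δ + cos ϕ cos δ sin h₀ = 0.8364×0.84619×-0.38880 + 0.53288×0.92132×0.74224 = -0.275174 + 0.364405 = 0.089231.
Inverse-square distance factor (a/d)² = 0.9891² = 0.978319.
Q̄ = (S_0/π) × 0.978319 × [bracket] = (1361/π) × 0.978319 × 0.089231 = 37.82 W/m².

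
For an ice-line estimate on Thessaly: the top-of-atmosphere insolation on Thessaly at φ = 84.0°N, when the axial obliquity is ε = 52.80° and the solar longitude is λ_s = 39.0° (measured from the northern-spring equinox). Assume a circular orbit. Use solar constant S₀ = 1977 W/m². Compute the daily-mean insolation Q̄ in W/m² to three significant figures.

Solar declination: sin δ = sin ε · sin λ_s = sin 52.80° × sin 39.0° = 0.50127, so δ = +30.084°.
cos H₀ = −tan(+84.0°) tan(+30.084°) = -5.5118 ≤ −1 ⇒ polar day, H₀ = π.
Bracket: H₀ sin φ sin δ + cos φ cos δ sin H₀ = 3.1416×0.99452×0.50127 + 0.10453×0.86529×0.00000 = 1.566160 + 0.000000 = 1.566160.
Q̄ = (S₀/π) × [bracket] = (1977/π) × 1.566160 = 985.6 W/m².

Q̄ ≈ 986 W/m²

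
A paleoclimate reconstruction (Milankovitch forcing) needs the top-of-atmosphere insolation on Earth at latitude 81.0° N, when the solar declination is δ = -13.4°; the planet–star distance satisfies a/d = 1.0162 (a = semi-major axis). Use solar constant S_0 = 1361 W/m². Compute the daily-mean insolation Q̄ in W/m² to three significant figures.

Q̄ ≈ 0.00 W/m²

cos h₀ = −tan(+81.0°) tan(-13.400°) = 1.5041 ≥ 1 ⇒ polar night, h₀ = 0 and Q̄ = 0.
Inverse-square distance factor (a/d)² = 1.0162² = 1.032662.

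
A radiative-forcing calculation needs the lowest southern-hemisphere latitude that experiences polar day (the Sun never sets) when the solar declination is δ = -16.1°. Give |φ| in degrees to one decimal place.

|φ| = 73.9°

Polar day requires cos H₀ = −tan φ tan δ ≤ −1, i.e. tan φ tan δ ≥ 1.
The boundary is |tan φ| · |tan δ| = 1, so |φ| = 90° − |δ| = 90° − 16.1° = 73.9° in the southern hemisphere.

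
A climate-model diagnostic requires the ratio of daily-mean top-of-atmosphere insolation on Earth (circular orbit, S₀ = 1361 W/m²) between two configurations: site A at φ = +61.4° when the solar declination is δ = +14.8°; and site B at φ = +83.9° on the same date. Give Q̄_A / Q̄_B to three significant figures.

Q̄_A / Q̄_B ≈ 1.09

— Configuration A (φ=+61.4°):
cos H₀ = −tan(+61.4°) tan(+14.800°) = -0.4846, H₀ = 2.0767 rad.
Bracket: H₀ sin φ sin δ + cos φ cos δ sin H₀ = 2.0767×0.87798×0.25545 + 0.47869×0.96682×0.87474 = 0.465762 + 0.404836 = 0.870598.
Q̄ = (S₀/π) × [bracket] = (1361/π) × 0.870598 = 377.16 W/m².
— Configuration B (φ=+83.9°):
cos H₀ = −tan(+83.9°) tan(+14.800°) = -2.4723 ≤ −1 ⇒ polar day, H₀ = π.
Bracket: H₀ sin φ sin δ + cos φ cos δ sin H₀ = 3.1416×0.99434×0.25545 + 0.10626×0.96682×0.00000 = 0.797979 + 0.000000 = 0.797979.
Q̄ = (S₀/π) × [bracket] = (1361/π) × 0.797979 = 345.70 W/m².
Ratio Q̄_A / Q̄_B = 377.16 / 345.70 = 1.091.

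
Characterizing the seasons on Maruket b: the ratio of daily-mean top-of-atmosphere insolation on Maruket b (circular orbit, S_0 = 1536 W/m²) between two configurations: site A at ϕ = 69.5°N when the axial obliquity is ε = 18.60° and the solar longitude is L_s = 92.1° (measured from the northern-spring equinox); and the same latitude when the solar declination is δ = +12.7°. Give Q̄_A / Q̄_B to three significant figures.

Q̄_A / Q̄_B ≈ 1.30

— Configuration A (ϕ=+69.5°):
Solar declination: sin δ = sin ε · sin L_s = sin 18.60° × sin 92.1° = 0.31875, so δ = +18.587°.
cos h₀ = −tan(+69.5°) tan(+18.587°) = -0.8994, h₀ = 2.6893 rad.
Bracket: h₀ sin ϕ sin δ + cos ϕ cos δ sin h₀ = 2.6893×0.93667×0.31875 + 0.35021×0.94784×0.43705 = 0.802927 + 0.145076 = 0.948003.
Q̄ = (S_0/π) × [bracket] = (1536/π) × 0.948003 = 463.50 W/m².
— Configuration B (ϕ=+69.5°):
cos h₀ = −tan(+69.5°) tan(+12.700°) = -0.6028, h₀ = 2.2177 rad.
Bracket: h₀ sin ϕ sin δ + cos ϕ cos δ sin h₀ = 2.2177×0.93667×0.21985 + 0.35021×0.97553×0.79793 = 0.456684 + 0.272605 = 0.729289.
Q̄ = (S_0/π) × [bracket] = (1536/π) × 0.729289 = 356.57 W/m².
Ratio Q̄_A / Q̄_B = 463.50 / 356.57 = 1.300.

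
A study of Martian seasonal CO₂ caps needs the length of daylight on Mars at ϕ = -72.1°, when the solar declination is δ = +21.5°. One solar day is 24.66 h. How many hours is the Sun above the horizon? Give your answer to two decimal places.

cos h₀ = −tan ϕ · tan δ = 1.2196 ≥ 1, so the Sun never rises (polar night) and h₀ = 0.
Daylight = 2h₀/(2π) × 24.66 h = (0.0000/π) × 24.66 = 0.00 h.

0.00 h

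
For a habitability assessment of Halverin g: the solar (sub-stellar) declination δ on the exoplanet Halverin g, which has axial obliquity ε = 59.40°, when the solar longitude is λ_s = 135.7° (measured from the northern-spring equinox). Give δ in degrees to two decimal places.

δ = +36.95°

sin δ = sin ε · sin λ_s = sin 59.40° × sin 135.7° = 0.601155.
δ = arcsin(0.601155) = +36.95°.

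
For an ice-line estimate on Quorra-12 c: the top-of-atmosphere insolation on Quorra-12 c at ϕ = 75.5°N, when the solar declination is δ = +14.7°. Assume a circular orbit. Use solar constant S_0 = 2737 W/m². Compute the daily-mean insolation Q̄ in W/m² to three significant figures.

Q̄ ≈ 672 W/m²

cos h₀ = −tan(+75.5°) tan(+14.700°) = -1.0144 ≤ −1 ⇒ polar day, h₀ = π.
Bracket: h₀ sin ϕ sin δ + cos ϕ cos δ sin h₀ = 3.1416×0.96815×0.25376 + 0.25038×0.96727×0.00000 = 0.771821 + 0.000000 = 0.771821.
Q̄ = (S_0/π) × [bracket] = (2737/π) × 0.771821 = 672.4 W/m².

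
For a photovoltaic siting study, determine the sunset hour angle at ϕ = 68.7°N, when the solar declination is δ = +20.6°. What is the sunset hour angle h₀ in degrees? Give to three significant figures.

h₀ = 165°

cos h₀ = −tan ϕ · tan δ = −tan(+68.7°) × tan(+20.600°) = -0.9641, so h₀ = 2.8727 rad = 164.59°.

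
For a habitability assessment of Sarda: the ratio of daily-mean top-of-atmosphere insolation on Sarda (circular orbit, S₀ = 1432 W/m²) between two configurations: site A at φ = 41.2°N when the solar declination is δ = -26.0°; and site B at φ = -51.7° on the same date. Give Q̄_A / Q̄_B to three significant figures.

Q̄_A / Q̄_B ≈ 0.236

— Configuration A (φ=+41.2°):
cos H₀ = −tan(+41.2°) tan(-26.000°) = 0.4270, H₀ = 1.1296 rad.
Bracket: H₀ sin φ sin δ + cos φ cos δ sin H₀ = 1.1296×0.65869×-0.43837 + 0.75241×0.89879×0.90426 = -0.326172 + 0.611514 = 0.285342.
Q̄ = (S₀/π) × [bracket] = (1432/π) × 0.285342 = 130.06 W/m².
— Configuration B (φ=-51.7°):
cos H₀ = −tan(-51.7°) tan(-26.000°) = -0.6176, H₀ = 2.2365 rad.
Bracket: H₀ sin φ sin δ + cos φ cos δ sin H₀ = 2.2365×-0.78478×-0.43837 + 0.61978×0.89879×0.78651 = 0.769410 + 0.438127 = 1.207537.
Q̄ = (S₀/π) × [bracket] = (1432/π) × 1.207537 = 550.42 W/m².
Ratio Q̄_A / Q̄_B = 130.06 / 550.42 = 0.2363.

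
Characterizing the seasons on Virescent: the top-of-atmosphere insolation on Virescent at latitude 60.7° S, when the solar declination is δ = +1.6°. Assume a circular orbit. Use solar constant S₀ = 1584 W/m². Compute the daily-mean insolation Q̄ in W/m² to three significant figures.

Q̄ ≈ 228 W/m²

cos H₀ = −tan(-60.7°) tan(+1.600°) = 0.0498, H₀ = 1.5210 rad.
Bracket: H₀ sin φ sin δ + cos φ cos δ sin H₀ = 1.5210×-0.87207×0.02792 + 0.48938×0.99961×0.99876 = -0.037034 + 0.488583 = 0.451549.
Q̄ = (S₀/π) × [bracket] = (1584/π) × 0.451549 = 227.7 W/m².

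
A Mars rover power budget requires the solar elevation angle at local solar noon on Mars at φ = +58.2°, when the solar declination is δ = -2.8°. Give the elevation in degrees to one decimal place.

At local noon the hour angle is zero, so the zenith angle equals |φ − δ| = |+58.2° − (-2.800°)| = 61.000°.
Elevation = 90° − 61.000° = 29.0°.

29.0°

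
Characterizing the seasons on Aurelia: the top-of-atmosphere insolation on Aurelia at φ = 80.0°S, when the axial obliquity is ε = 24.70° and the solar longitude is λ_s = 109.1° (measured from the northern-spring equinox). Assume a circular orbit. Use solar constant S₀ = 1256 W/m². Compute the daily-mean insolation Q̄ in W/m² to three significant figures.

Q̄ ≈ 0.00 W/m²

Solar declination: sin δ = sin ε · sin λ_s = sin 24.70° × sin 109.1° = 0.39486, so δ = +23.257°.
cos H₀ = −tan(-80.0°) tan(+23.257°) = 2.4374 ≥ 1 ⇒ polar night, H₀ = 0 and Q̄ = 0.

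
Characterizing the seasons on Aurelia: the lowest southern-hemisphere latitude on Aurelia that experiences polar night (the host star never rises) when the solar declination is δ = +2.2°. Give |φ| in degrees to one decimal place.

Polar night requires cos H₀ = −tan φ tan δ ≥ 1, i.e. tan φ tan δ ≤ −1.
The boundary is |tan φ| · |tan δ| = 1, so |φ| = 90° − |δ| = 90° − 2.2° = 87.8° in the southern hemisphere.

|φ| = 87.8°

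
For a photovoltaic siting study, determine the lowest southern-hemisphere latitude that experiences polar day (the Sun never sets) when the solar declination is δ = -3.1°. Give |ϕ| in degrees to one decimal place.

Polar day requires cos h₀ = −tan ϕ tan δ ≤ −1, i.e. tan ϕ tan δ ≥ 1.
The boundary is |tan ϕ| · |tan δ| = 1, so |ϕ| = 90° − |δ| = 90° − 3.1° = 86.9° in the southern hemisphere.

|ϕ| = 86.9°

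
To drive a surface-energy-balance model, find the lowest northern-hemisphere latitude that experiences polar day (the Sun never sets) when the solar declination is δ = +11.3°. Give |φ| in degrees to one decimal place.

|φ| = 78.7°

Polar day requires cos H₀ = −tan φ tan δ ≤ −1, i.e. tan φ tan δ ≥ 1.
The boundary is |tan φ| · |tan δ| = 1, so |φ| = 90° − |δ| = 90° − 11.3° = 78.7° in the northern hemisphere.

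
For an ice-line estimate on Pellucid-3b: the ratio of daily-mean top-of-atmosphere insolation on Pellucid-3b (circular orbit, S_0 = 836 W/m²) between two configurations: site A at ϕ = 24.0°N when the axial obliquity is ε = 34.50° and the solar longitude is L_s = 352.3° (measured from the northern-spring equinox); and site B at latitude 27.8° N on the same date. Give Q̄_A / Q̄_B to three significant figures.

— Configuration A (ϕ=+24.0°):
Solar declination: sin δ = sin ε · sin L_s = sin 34.50° × sin 352.3° = -0.07589, so δ = -4.352°.
cos h₀ = −tan(+24.0°) tan(-4.352°) = 0.0339, h₀ = 1.5369 rad.
Bracket: h₀ sin ϕ sin δ + cos ϕ cos δ sin h₀ = 1.5369×0.40674×-0.07589 + 0.91355×0.99712×0.99943 = -0.047440 + 0.910400 = 0.862960.
Q̄ = (S_0/π) × [bracket] = (836/π) × 0.862960 = 229.64 W/m².
— Configuration B (ϕ=+27.8°):
cos h₀ = −tan(+27.8°) tan(-4.352°) = 0.0401, h₀ = 1.5307 rad.
Bracket: h₀ sin ϕ sin δ + cos ϕ cos δ sin h₀ = 1.5307×0.46639×-0.07589 + 0.88458×0.99712×0.99919 = -0.054178 + 0.881318 = 0.827140.
Q̄ = (S_0/π) × [bracket] = (836/π) × 0.827140 = 220.11 W/m².
Ratio Q̄_A / Q̄_B = 229.64 / 220.11 = 1.043.

Q̄_A / Q̄_B ≈ 1.04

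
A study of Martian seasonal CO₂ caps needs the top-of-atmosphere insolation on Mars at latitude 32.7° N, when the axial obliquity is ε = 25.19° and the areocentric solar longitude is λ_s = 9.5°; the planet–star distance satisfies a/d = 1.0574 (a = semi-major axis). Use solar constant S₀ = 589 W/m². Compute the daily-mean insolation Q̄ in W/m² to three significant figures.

sin δ = sin 25.19° × sin 9.5° = 0.07025, so δ = +4.028°.
cos H₀ = −tan(+32.7°) tan(+4.028°) = -0.0452, H₀ = 1.6160 rad.
Bracket: H₀ sin φ sin δ + cos φ cos δ sin H₀ = 1.6160×0.54024×0.07025 + 0.84151×0.99753×0.99898 = 0.061330 + 0.838575 = 0.899905.
Inverse-square distance factor (a/d)² = 1.0574² = 1.118095.
Q̄ = (S₀/π) × 1.118095 × [bracket] = (589/π) × 1.118095 × 0.899905 = 188.6 W/m².

Q̄ ≈ 189 W/m²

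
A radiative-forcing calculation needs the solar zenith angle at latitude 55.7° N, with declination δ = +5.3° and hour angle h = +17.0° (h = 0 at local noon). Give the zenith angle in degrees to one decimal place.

cos θ_z = sin φ sin δ + cos φ cos δ cos h = 0.076307 + 0.536599 = 0.612906.
θ_z = arccos(0.612906) = 52.2°.

θ_z = 52.2°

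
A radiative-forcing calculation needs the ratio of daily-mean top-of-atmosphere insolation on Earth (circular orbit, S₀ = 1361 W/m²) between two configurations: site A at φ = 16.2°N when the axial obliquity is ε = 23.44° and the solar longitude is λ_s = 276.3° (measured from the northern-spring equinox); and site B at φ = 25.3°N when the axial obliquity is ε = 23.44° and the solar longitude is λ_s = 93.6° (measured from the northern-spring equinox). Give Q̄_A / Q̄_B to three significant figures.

— Configuration A (φ=+16.2°):
Solar declination: sin δ = sin ε · sin λ_s = sin 23.44° × sin 276.3° = -0.39539, so δ = -23.290°.
cos H₀ = −tan(+16.2°) tan(-23.290°) = 0.1251, H₀ = 1.4454 rad.
Bracket: H₀ sin φ sin δ + cos φ cos δ sin H₀ = 1.4454×0.27899×-0.39539 + 0.96029×0.91851×0.99215 = -0.159442 + 0.875112 = 0.715670.
Q̄ = (S₀/π) × [bracket] = (1361/π) × 0.715670 = 310.04 W/m².
— Configuration B (φ=+25.3°):
Solar declination: sin δ = sin ε · sin λ_s = sin 23.44° × sin 93.6° = 0.39700, so δ = +23.391°.
cos H₀ = −tan(+25.3°) tan(+23.391°) = -0.2045, H₀ = 1.7767 rad.
Bracket: H₀ sin φ sin δ + cos φ cos δ sin H₀ = 1.7767×0.42736×0.39700 + 0.90408×0.91782×0.97887 = 0.301438 + 0.812249 = 1.113687.
Q̄ = (S₀/π) × [bracket] = (1361/π) × 1.113687 = 482.47 W/m².
Ratio Q̄_A / Q̄_B = 310.04 / 482.47 = 0.6426.

Q̄_A / Q̄_B ≈ 0.643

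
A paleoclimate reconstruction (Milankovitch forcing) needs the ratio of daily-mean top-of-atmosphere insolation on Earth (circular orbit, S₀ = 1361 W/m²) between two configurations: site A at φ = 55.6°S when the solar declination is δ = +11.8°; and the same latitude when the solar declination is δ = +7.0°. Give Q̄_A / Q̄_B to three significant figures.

Q̄_A / Q̄_B ≈ 0.762

— Configuration A (φ=-55.6°):
cos H₀ = −tan(-55.6°) tan(+11.800°) = 0.3051, H₀ = 1.2607 rad.
Bracket: H₀ sin φ sin δ + cos φ cos δ sin H₀ = 1.2607×-0.82511×0.20450 + 0.56497×0.97887×0.95232 = -0.212724 + 0.526664 = 0.313940.
Q̄ = (S₀/π) × [bracket] = (1361/π) × 0.313940 = 136.01 W/m².
— Configuration B (φ=-55.6°):
cos H₀ = −tan(-55.6°) tan(+7.000°) = 0.1793, H₀ = 1.3905 rad.
Bracket: H₀ sin φ sin δ + cos φ cos δ sin H₀ = 1.3905×-0.82511×0.12187 + 0.56497×0.99255×0.98379 = -0.139823 + 0.551671 = 0.411848.
Q̄ = (S₀/π) × [bracket] = (1361/π) × 0.411848 = 178.42 W/m².
Ratio Q̄_A / Q̄_B = 136.01 / 178.42 = 0.7623.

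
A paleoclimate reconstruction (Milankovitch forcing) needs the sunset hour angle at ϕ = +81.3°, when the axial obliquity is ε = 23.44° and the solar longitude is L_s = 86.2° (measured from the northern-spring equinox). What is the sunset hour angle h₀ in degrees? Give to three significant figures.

Solar declination: sin δ = sin ε · sin L_s = sin 23.44° × sin 86.2° = 0.39691, so δ = +23.385°.
Sunrise equation: cos h₀ = −tan ϕ · tan δ = -2.8260 ≤ −1, so the Sun never sets (polar day) and h₀ = π.

h₀ = 180°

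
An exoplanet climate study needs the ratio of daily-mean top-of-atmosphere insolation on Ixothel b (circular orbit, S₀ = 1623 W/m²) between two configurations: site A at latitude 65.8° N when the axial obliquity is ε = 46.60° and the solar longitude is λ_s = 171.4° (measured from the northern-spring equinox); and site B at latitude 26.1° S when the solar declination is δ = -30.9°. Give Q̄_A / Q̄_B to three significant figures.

Q̄_A / Q̄_B ≈ 0.496

— Configuration A (φ=+65.8°):
Solar declination: sin δ = sin ε · sin λ_s = sin 46.60° × sin 171.4° = 0.10865, so δ = +6.237°.
cos H₀ = −tan(+65.8°) tan(+6.237°) = -0.2432, H₀ = 1.8165 rad.
Bracket: H₀ sin φ sin δ + cos φ cos δ sin H₀ = 1.8165×0.91212×0.10865 + 0.40992×0.99408×0.96998 = 0.180018 + 0.395260 = 0.575278.
Q̄ = (S₀/π) × [bracket] = (1623/π) × 0.575278 = 297.20 W/m².
— Configuration B (φ=-26.1°):
cos H₀ = −tan(-26.1°) tan(-30.900°) = -0.2932, H₀ = 1.8684 rad.
Bracket: H₀ sin φ sin δ + cos φ cos δ sin H₀ = 1.8684×-0.43994×-0.51354 + 0.89803×0.85806×0.95605 = 0.422122 + 0.736697 = 1.158819.
Q̄ = (S₀/π) × [bracket] = (1623/π) × 1.158819 = 598.67 W/m².
Ratio Q̄_A / Q̄_B = 297.20 / 598.67 = 0.4964.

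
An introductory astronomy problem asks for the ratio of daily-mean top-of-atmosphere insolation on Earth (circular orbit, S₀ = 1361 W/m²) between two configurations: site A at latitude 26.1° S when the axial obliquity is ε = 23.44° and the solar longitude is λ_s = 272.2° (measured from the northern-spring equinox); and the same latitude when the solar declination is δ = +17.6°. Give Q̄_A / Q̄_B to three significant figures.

Q̄_A / Q̄_B ≈ 1.70

— Configuration A (φ=-26.1°):
Solar declination: sin δ = sin ε · sin λ_s = sin 23.44° × sin 272.2° = -0.39750, so δ = -23.422°.
cos H₀ = −tan(-26.1°) tan(-23.422°) = -0.2122, H₀ = 1.7846 rad.
Bracket: H₀ sin φ sin δ + cos φ cos δ sin H₀ = 1.7846×-0.43994×-0.39750 + 0.89803×0.91760×0.97722 = 0.312084 + 0.805261 = 1.117345.
Q̄ = (S₀/π) × [bracket] = (1361/π) × 1.117345 = 484.06 W/m².
— Configuration B (φ=-26.1°):
cos H₀ = −tan(-26.1°) tan(+17.600°) = 0.1554, H₀ = 1.4148 rad.
Bracket: H₀ sin φ sin δ + cos φ cos δ sin H₀ = 1.4148×-0.43994×0.30237 + 0.89803×0.95319×0.98785 = -0.188203 + 0.845593 = 0.657390.
Q̄ = (S₀/π) × [bracket] = (1361/π) × 0.657390 = 284.79 W/m².
Ratio Q̄_A / Q̄_B = 484.06 / 284.79 = 1.700.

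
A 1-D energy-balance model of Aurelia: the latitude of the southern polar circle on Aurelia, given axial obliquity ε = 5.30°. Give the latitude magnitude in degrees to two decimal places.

84.70°

The polar circle is the lowest latitude that experiences at least one full rotation of continuous darkness at the northern-summer solstice; it lies at |φ| = 90° − ε = 90° − 5.30° = 84.70°.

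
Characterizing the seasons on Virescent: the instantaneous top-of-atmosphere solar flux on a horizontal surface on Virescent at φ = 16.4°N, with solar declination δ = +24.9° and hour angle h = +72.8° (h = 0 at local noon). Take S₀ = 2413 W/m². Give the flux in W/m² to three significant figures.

cos θ_z = sin φ sin δ + cos φ cos δ cos h = 0.118876 + 0.257307 = 0.376183.
Flux = S₀ · cos θ_z = 2413 × 0.376183 = 907.7 W/m².

908 W/m²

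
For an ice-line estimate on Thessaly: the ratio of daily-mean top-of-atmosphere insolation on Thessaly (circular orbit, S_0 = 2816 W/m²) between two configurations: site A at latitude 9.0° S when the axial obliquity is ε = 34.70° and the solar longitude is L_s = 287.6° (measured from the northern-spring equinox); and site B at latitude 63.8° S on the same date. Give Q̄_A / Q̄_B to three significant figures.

Q̄_A / Q̄_B ≈ 0.632

— Configuration A (ϕ=-9.0°):
Solar declination: sin δ = sin ε · sin L_s = sin 34.70° × sin 287.6° = -0.54263, so δ = -32.863°.
cos h₀ = −tan(-9.0°) tan(-32.863°) = -0.1023, h₀ = 1.6733 rad.
Bracket: h₀ sin ϕ sin δ + cos ϕ cos δ sin h₀ = 1.6733×-0.15643×-0.54263 + 0.98769×0.83997×0.99475 = 0.142036 + 0.825274 = 0.967310.
Q̄ = (S_0/π) × [bracket] = (2816/π) × 0.967310 = 867.06 W/m².
— Configuration B (ϕ=-63.8°):
cos h₀ = −tan(-63.8°) tan(-32.863°) = -1.3129 ≤ −1 ⇒ polar day, h₀ = π.
Bracket: h₀ sin ϕ sin δ + cos ϕ cos δ sin h₀ = 3.1416×-0.89726×-0.54263 + 0.44151×0.83997×0.00000 = 1.529583 + 0.000000 = 1.529583.
Q̄ = (S_0/π) × [bracket] = (2816/π) × 1.529583 = 1371.1 W/m².
Ratio Q̄_A / Q̄_B = 867.06 / 1371.1 = 0.6324.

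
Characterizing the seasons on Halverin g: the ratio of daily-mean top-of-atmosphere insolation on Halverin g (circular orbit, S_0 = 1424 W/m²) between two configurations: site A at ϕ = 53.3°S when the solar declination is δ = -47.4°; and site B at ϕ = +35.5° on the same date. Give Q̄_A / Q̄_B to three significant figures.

— Configuration A (ϕ=-53.3°):
cos h₀ = −tan(-53.3°) tan(-47.400°) = -1.4590 ≤ −1 ⇒ polar day, h₀ = π.
Bracket: h₀ sin ϕ sin δ + cos ϕ cos δ sin h₀ = 3.1416×-0.80178×-0.73610 + 0.59763×0.67688×0.00000 = 1.854142 + 0.000000 = 1.854142.
Q̄ = (S_0/π) × [bracket] = (1424/π) × 1.854142 = 840.43 W/m².
— Configuration B (ϕ=+35.5°):
cos h₀ = −tan(+35.5°) tan(-47.400°) = 0.7757, h₀ = 0.6830 rad.
Bracket: h₀ sin ϕ sin δ + cos ϕ cos δ sin h₀ = 0.6830×0.58070×-0.73610 + 0.81412×0.67688×0.63110 = -0.291951 + 0.347775 = 0.055824.
Q̄ = (S_0/π) × [bracket] = (1424/π) × 0.055824 = 25.304 W/m².
Ratio Q̄_A / Q̄_B = 840.43 / 25.304 = 33.21.

Q̄_A / Q̄_B ≈ 33.2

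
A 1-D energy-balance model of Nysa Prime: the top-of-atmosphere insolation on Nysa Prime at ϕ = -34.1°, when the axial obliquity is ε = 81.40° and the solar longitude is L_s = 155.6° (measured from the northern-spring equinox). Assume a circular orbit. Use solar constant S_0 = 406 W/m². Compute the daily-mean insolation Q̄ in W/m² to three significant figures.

Solar declination: sin δ = sin ε · sin L_s = sin 81.40° × sin 155.6° = 0.40846, so δ = +24.108°.
cos h₀ = −tan(-34.1°) tan(+24.108°) = 0.3030, h₀ = 1.2630 rad.
Bracket: h₀ sin ϕ sin δ + cos ϕ cos δ sin h₀ = 1.2630×-0.56064×0.40846 + 0.82806×0.91278×0.95300 = -0.289226 + 0.720312 = 0.431086.
Q̄ = (S_0/π) × [bracket] = (406/π) × 0.431086 = 55.71 W/m².

Q̄ ≈ 55.7 W/m²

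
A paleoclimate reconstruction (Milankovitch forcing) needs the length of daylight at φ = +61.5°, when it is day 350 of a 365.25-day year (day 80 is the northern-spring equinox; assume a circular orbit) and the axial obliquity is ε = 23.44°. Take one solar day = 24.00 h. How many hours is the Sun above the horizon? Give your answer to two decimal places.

4.96 h

Solar longitude: λ_s = 360° × (350 − 80)/365.25 = 266.119°.
sin δ = sin 23.44° × sin 266.119° = -0.39688, so δ = -23.383°.
cos H₀ = −tan φ · tan δ = −tan(+61.5°) × tan(-23.383°) = 0.7964, so H₀ = 0.6495 rad = 37.22°.
Daylight = 2H₀/(2π) × 24.00 h = (0.6495/π) × 24.00 = 4.96 h.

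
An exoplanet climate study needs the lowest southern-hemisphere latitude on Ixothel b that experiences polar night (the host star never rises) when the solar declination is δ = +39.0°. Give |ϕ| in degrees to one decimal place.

|ϕ| = 51.0°

Polar night requires cos h₀ = −tan ϕ tan δ ≥ 1, i.e. tan ϕ tan δ ≤ −1.
The boundary is |tan ϕ| · |tan δ| = 1, so |ϕ| = 90° − |δ| = 90° − 39.0° = 51.0° in the southern hemisphere.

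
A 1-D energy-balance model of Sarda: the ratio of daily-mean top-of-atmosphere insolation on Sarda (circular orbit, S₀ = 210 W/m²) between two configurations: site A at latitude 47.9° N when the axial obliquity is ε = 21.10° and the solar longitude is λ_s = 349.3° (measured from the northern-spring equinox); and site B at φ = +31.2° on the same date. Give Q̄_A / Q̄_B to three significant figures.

— Configuration A (φ=+47.9°):
Solar declination: sin δ = sin ε · sin λ_s = sin 21.10° × sin 349.3° = -0.06684, so δ = -3.832°.
cos H₀ = −tan(+47.9°) tan(-3.832°) = 0.0741, H₀ = 1.4966 rad.
Bracket: H₀ sin φ sin δ + cos φ cos δ sin H₀ = 1.4966×0.74198×-0.06684 + 0.67043×0.99776×0.99725 = -0.074222 + 0.667089 = 0.592867.
Q̄ = (S₀/π) × [bracket] = (210/π) × 0.592867 = 39.630 W/m².
— Configuration B (φ=+31.2°):
cos H₀ = −tan(+31.2°) tan(-3.832°) = 0.0406, H₀ = 1.5302 rad.
Bracket: H₀ sin φ sin δ + cos φ cos δ sin H₀ = 1.5302×0.51803×-0.06684 + 0.85536×0.99776×0.99918 = -0.052983 + 0.852744 = 0.799761.
Q̄ = (S₀/π) × [bracket] = (210/π) × 0.799761 = 53.460 W/m².
Ratio Q̄_A / Q̄_B = 39.630 / 53.460 = 0.7413.

Q̄_A / Q̄_B ≈ 0.741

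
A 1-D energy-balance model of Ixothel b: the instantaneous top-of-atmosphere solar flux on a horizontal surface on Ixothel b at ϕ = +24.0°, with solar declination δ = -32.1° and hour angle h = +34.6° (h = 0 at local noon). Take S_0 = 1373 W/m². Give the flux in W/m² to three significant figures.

cos θ_z = sin ϕ sin δ + cos ϕ cos δ cos h = -0.216139 + 0.637012 = 0.420873.
Flux = S_0 · cos θ_z = 1373 × 0.420873 = 577.9 W/m².

578 W/m²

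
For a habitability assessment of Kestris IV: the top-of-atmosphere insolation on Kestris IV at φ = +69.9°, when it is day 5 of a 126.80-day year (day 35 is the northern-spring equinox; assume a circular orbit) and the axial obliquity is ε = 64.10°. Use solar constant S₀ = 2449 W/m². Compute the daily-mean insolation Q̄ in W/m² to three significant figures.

Q̄ ≈ 0.00 W/m²

Solar longitude: λ_s = 360° × (5 − 35)/126.80 = -85.174°, i.e. -85.174° + 360° = 274.826°.
sin δ = sin 64.10° × sin 274.826° = -0.89637, so δ = -63.685°.
cos H₀ = −tan(+69.9°) tan(-63.685°) = 5.5253 ≥ 1 ⇒ polar night, H₀ = 0 and Q̄ = 0.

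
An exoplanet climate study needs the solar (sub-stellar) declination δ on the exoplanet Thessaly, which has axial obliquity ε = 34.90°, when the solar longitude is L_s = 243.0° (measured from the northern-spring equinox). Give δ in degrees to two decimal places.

sin δ = sin ε · sin L_s = sin 34.90° × sin 243.0° = -0.509786.
δ = arcsin(-0.509786) = -30.65°.

δ = -30.65°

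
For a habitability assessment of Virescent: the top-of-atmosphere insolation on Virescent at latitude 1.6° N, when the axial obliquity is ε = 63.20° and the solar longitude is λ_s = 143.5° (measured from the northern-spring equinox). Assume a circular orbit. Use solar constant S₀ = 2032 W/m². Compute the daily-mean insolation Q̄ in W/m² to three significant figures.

Solar declination: sin δ = sin ε · sin λ_s = sin 63.20° × sin 143.5° = 0.53093, so δ = +32.068°.
cos H₀ = −tan(+1.6°) tan(+32.068°) = -0.0175, H₀ = 1.5883 rad.
Bracket: H₀ sin φ sin δ + cos φ cos δ sin H₀ = 1.5883×0.02792×0.53093 + 0.99961×0.84742×0.99985 = 0.023544 + 0.846962 = 0.870506.
Q̄ = (S₀/π) × [bracket] = (2032/π) × 0.870506 = 563.0 W/m².

Q̄ ≈ 563 W/m²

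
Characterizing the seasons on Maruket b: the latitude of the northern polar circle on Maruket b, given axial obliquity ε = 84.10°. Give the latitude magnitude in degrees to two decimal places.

The polar circle is the lowest latitude that experiences at least one full rotation of continuous daylight at the northern-summer solstice; it lies at |φ| = 90° − ε = 90° − 84.10° = 5.90°.

5.90°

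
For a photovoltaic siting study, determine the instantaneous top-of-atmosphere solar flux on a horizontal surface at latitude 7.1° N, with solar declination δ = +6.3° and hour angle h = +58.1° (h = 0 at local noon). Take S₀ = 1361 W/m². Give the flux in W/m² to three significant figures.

728 W/m²

cos θ_z = sin φ sin δ + cos φ cos δ cos h = 0.013563 + 0.521219 = 0.534782.
Flux = S₀ · cos θ_z = 1361 × 0.534782 = 727.8 W/m².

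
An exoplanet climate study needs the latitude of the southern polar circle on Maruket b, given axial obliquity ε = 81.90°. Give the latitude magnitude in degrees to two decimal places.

8.10°

The polar circle is the lowest latitude that experiences at least one full rotation of continuous darkness at the northern-summer solstice; it lies at |φ| = 90° − ε = 90° − 81.90° = 8.10°.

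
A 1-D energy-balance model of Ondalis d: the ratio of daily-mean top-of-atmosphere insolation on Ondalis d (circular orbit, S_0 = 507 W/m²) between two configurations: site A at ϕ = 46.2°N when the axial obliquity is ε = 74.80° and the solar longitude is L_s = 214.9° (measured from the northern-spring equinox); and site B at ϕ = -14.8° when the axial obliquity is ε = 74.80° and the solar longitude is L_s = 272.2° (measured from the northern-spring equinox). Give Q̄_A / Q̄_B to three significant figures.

— Configuration A (ϕ=+46.2°):
Solar declination: sin δ = sin ε · sin L_s = sin 74.80° × sin 214.9° = -0.55213, so δ = -33.513°.
cos h₀ = −tan(+46.2°) tan(-33.513°) = 0.6906, h₀ = 0.8085 rad.
Bracket: h₀ sin ϕ sin δ + cos ϕ cos δ sin h₀ = 0.8085×0.72176×-0.55213 + 0.69214×0.83376×0.72328 = -0.322192 + 0.417389 = 0.095197.
Q̄ = (S_0/π) × [bracket] = (507/π) × 0.095197 = 15.363 W/m².
— Configuration B (ϕ=-14.8°):
Solar declination: sin δ = sin ε · sin L_s = sin 74.80° × sin 272.2° = -0.96431, so δ = -74.645°.
cos h₀ = −tan(-14.8°) tan(-74.645°) = -0.9622, h₀ = 2.8657 rad.
Bracket: h₀ sin ϕ sin δ + cos ϕ cos δ sin h₀ = 2.8657×-0.25545×-0.96431 + 0.96682×0.26479×0.27239 = 0.705916 + 0.069733 = 0.775649.
Q̄ = (S_0/π) × [bracket] = (507/π) × 0.775649 = 125.18 W/m².
Ratio Q̄_A / Q̄_B = 15.363 / 125.18 = 0.1227.

Q̄_A / Q̄_B ≈ 0.123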